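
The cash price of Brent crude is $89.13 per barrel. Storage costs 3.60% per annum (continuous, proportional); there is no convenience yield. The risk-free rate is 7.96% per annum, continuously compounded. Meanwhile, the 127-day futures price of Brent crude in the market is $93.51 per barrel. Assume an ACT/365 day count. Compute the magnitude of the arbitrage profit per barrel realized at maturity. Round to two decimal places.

$0.72 per barrel

Fair futures: F* = S·e^(carry·T), with carry = (r + u) = 0.0796 + 0.0360 = 0.1156
F* = 89.13 · e^(0.1156 × 127/365) = 89.13 · e^0.040222 = 89.13 × 1.041042 = $92.7881
Market $93.51 > fair $92.7881: forward overpriced → cash-and-carry (buy spot, short the forward).
At maturity, profit = |F_mkt − F*| = |93.51 − 92.7881| = $0.72 per barrel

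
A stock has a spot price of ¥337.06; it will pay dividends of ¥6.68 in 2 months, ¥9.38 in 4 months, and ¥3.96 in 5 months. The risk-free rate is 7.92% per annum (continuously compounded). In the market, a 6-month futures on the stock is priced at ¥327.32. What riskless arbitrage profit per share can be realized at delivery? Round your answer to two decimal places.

PV(dividends) I = 6.68·e^(−0.0792·2/12) + 9.38·e^(−0.0792·4/12) + 3.96·e^(−0.0792·5/12) = 19.5595
Fair futures F* = (S − I)·e^(rT) = (337.06 − 19.5595)·e^0.039600 = 317.5005 × 1.040395 = 330.3259
Market ¥327.32 < fair 330.3259: forward underpriced → reverse cash-and-carry (short the stock, invest proceeds at r, pay the dividends, go long the forward).
Profit at T = |F_mkt − F*| = |327.32 − 330.3259| = ¥3.01 per share

¥3.01 per share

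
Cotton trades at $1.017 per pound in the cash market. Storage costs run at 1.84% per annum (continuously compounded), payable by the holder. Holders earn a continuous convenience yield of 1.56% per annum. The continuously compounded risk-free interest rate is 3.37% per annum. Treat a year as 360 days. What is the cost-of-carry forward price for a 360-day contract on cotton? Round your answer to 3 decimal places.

Net carry = r + u − y = 0.0337 + 0.0184 − 0.0156 = 0.0365
F = S·e^((r+u−y)T) = 1.017 · e^(0.0365 × 360/360) = 1.017 · e^0.036500
= 1.017 × 1.037174 = $1.055 per pound

$1.055 per pound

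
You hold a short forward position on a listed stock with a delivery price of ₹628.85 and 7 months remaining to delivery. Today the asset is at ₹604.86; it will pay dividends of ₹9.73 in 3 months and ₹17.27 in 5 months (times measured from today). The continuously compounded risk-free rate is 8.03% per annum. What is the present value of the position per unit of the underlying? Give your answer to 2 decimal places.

₹21.45

PV(remaining dividends) I = 9.73·e^(−0.0803·3/12) + 17.27·e^(−0.0803·5/12) = 26.2384
Current forward F = (S − I)·e^(rT) = (604.86 − 26.2384)·e^(0.0803·7/12) = 578.6216 × 1.047956 = 606.3700
Value (long) = (F − K)·e^(−rT) = (606.3700 − 628.85) × 0.954238 = -21.4513
Short position value = −(long value) = ₹21.45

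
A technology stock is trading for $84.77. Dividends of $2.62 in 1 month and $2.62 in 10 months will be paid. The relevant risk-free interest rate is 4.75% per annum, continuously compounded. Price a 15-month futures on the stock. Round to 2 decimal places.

$84.51

PV(dividends) I = 2.62·e^(−0.0475·1/12) + 2.62·e^(−0.0475·10/12)
I = 2.6096 + 2.5183 = 5.1279
F = (S − I)·e^(rT) = (84.77 − 5.1279) · e^(0.0475·15/12)
= 79.6421 · e^0.059375 = 79.6421 × 1.061173 = $84.51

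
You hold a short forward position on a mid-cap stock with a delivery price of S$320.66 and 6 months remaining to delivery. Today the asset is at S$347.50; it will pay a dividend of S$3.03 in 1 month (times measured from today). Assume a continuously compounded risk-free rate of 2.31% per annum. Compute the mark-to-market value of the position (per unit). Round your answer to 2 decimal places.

PV(remaining dividends) I = 3.03·e^(−0.0231·1/12) = 3.0242
Current forward F = (S − I)·e^(rT) = (347.50 − 3.0242)·e^(0.0231·6/12) = 344.4758 × 1.011617 = 348.4776
Value (long) = (F − K)·e^(−rT) = (348.4776 − 320.66) × 0.988516 = 27.4981
Short position value = −(long value) = -S$27.50

-S$27.50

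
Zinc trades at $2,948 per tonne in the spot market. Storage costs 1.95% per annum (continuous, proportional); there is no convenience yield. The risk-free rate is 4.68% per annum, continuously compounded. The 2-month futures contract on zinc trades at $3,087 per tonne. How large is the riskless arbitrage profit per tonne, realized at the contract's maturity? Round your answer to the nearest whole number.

$106 per tonne

Fair futures: F* = S·e^(carry·T), with carry = (r + u) = 0.0468 + 0.0195 = 0.0663
F* = 2948 · e^(0.0663 × 2/12) = 2948 · e^0.011050 = 2948 × 1.011111 = $2980.7552
Market $3087 > fair $2980.7552: forward overpriced → cash-and-carry (buy spot, short the forward).
At maturity, profit = |F_mkt − F*| = |3087 − 2980.7552| = $106 per tonne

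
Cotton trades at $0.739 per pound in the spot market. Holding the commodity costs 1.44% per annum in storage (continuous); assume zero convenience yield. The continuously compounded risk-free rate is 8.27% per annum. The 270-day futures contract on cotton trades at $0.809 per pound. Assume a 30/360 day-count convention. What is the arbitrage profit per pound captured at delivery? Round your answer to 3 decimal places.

Fair futures: F* = S·e^(carry·T), with carry = (r + u) = 0.0827 + 0.0144 = 0.0971
F* = 0.739 · e^(0.0971 × 270/360) = 0.739 · e^0.072825 = 0.739 × 1.075542 = $0.7948
Market $0.809 > fair $0.7948: forward overpriced → cash-and-carry (buy spot, short the forward).
At maturity, profit = |F_mkt − F*| = |0.809 − 0.7948| = $0.014 per pound

$0.014 per pound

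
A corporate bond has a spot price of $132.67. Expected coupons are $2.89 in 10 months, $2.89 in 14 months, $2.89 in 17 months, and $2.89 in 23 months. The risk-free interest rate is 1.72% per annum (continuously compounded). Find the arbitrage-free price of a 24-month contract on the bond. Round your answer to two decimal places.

PV(coupons) I = 2.89·e^(−0.0172·10/12) + 2.89·e^(−0.0172·14/12) + 2.89·e^(−0.0172·17/12) + 2.89·e^(−0.0172·23/12)
I = 2.8489 + 2.8326 + 2.8204 + 2.7963 = 11.2982
F = (S − I)·e^(rT) = (132.67 − 11.2982) · e^(0.0172·24/12)
= 121.3718 · e^0.034400 = 121.3718 × 1.034999 = $125.62

$125.62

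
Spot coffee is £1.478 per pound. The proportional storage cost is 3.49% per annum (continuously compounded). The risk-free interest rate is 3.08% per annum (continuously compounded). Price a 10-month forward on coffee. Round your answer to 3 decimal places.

£1.561 per pound

Net carry = r + u − y = 0.0308 + 0.0349 − 0.0000 = 0.0657
F = S·e^((r+u−y)T) = 1.478 · e^(0.0657 × 10/12) = 1.478 · e^0.054750
= 1.478 × 1.056277 = £1.561 per pound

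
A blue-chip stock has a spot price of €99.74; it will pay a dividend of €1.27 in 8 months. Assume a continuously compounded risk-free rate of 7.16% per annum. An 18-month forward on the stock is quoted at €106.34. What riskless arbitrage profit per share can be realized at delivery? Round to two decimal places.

PV(dividends) I = 1.27·e^(−0.0716·8/12) = 1.2108
Fair forward F* = (S − I)·e^(rT) = (99.74 − 1.2108)·e^0.107400 = 98.5292 × 1.113380 = 109.7004
Market €106.34 < fair 109.7004: forward underpriced → reverse cash-and-carry (short the stock, invest proceeds at r, pay the dividends, go long the forward).
Profit at T = |F_mkt − F*| = |106.34 − 109.7004| = €3.36 per share

€3.36 per share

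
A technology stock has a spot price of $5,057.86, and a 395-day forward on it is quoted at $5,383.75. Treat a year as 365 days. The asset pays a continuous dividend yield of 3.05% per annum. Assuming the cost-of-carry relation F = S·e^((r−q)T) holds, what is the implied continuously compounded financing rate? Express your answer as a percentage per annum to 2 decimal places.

From F = S·e^((r−q)T): (r − q) = ln(F/S)/T
ln(5383.75/5057.86) = ln(1.064432) = 0.062441
(r − q) = 0.062441 / (395/365) = 0.057699
r = ln(F/S)/T + q = 0.057699 + 0.0305 = 0.088199
r = 8.82%

8.82%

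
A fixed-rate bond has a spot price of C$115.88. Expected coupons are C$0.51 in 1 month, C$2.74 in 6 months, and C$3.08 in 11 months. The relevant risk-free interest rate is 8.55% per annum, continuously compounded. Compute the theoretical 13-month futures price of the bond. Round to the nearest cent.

PV(coupons) I = 0.51·e^(−0.0855·1/12) + 2.74·e^(−0.0855·6/12) + 3.08·e^(−0.0855·11/12)
I = 0.5064 + 2.6253 + 2.8478 = 5.9795
F = (S − I)·e^(rT) = (115.88 − 5.9795) · e^(0.0855·13/12)
= 109.9005 · e^0.092625 = 109.9005 × 1.097050 = C$120.57

C$120.57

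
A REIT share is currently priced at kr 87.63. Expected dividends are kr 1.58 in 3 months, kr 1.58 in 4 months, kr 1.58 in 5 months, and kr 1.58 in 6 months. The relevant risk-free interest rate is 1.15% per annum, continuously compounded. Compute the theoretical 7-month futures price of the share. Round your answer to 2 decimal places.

kr 81.88

PV(dividends) I = 1.58·e^(−0.0115·3/12) + 1.58·e^(−0.0115·4/12) + 1.58·e^(−0.0115·5/12) + 1.58·e^(−0.0115·6/12)
I = 1.5755 + 1.5740 + 1.5724 + 1.5709 = 6.2928
F = (S − I)·e^(rT) = (87.63 − 6.2928) · e^(0.0115·7/12)
= 81.3372 · e^0.006708 = 81.3372 × 1.006731 = kr 81.88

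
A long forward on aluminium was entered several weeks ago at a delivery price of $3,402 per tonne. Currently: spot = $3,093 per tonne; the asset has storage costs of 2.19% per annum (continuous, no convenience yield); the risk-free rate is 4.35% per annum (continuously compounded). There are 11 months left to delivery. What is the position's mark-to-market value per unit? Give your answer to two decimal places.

-$113.29 per tonne

Current fair forward for the remaining 11 months: F = S·e^((r + u)·T), (r + u) = 0.0435 + 0.0219 = 0.0654
F = 3093 · e^(0.0654 × 11/12) = 3093 × 1.06178346 = 3284.0962
Value of long forward = (F − K)·e^(−rT) = (3284.0962 − 3402) · e^(−0.0435·11/12)
= -117.9038 × 0.96090955 = -113.29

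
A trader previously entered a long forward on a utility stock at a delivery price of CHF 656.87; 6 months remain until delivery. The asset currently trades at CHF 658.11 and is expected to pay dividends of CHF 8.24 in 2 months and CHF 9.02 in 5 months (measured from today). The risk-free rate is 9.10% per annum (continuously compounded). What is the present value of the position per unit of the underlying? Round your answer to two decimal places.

PV(remaining dividends) I = 8.24·e^(−0.0910·2/12) + 9.02·e^(−0.0910·5/12) = 16.8004
Current forward F = (S − I)·e^(rT) = (658.11 − 16.8004)·e^(0.0910·6/12) = 641.3096 × 1.046551 = 671.1632
Value (long) = (F − K)·e^(−rT) = (671.1632 − 656.87) × 0.955520 = 13.6574
Value = CHF 13.66

CHF 13.66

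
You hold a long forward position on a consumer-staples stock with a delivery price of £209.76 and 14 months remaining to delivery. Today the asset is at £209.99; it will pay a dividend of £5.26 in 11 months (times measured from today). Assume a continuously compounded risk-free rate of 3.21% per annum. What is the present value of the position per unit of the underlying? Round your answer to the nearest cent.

£2.83

PV(remaining dividends) I = 5.26·e^(−0.0321·11/12) = 5.1075
Current forward F = (S − I)·e^(rT) = (209.99 − 5.1075)·e^(0.0321·14/12) = 204.8825 × 1.038160 = 212.7008
Value (long) = (F − K)·e^(−rT) = (212.7008 − 209.76) × 0.963243 = 2.8327
Value = £2.83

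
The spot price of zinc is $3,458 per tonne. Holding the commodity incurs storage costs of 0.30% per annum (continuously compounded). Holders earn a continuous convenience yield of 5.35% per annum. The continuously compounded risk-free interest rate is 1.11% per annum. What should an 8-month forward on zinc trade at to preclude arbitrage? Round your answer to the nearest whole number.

Net carry = r + u − y = 0.0111 + 0.0030 − 0.0535 = -0.0394
F = S·e^((r+u−y)T) = 3458 · e^(-0.0394 × 8/12) = 3458 · e^-0.026267
= 3458 × 0.974075 = $3,368 per tonne

$3,368 per tonne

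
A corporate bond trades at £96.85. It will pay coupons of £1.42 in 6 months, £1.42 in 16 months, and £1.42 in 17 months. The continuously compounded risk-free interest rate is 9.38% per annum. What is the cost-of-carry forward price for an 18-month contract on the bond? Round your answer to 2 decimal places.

PV(coupons) I = 1.42·e^(−0.0938·6/12) + 1.42·e^(−0.0938·16/12) + 1.42·e^(−0.0938·17/12)
I = 1.3549 + 1.2531 + 1.2433 = 3.8513
F = (S − I)·e^(rT) = (96.85 − 3.8513) · e^(0.0938·18/12)
= 92.9987 · e^0.140700 = 92.9987 × 1.151079 = £107.05

£107.05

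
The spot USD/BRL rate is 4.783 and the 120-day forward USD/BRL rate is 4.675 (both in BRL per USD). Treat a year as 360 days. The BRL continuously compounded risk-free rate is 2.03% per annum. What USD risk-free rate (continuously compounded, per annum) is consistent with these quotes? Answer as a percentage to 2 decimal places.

8.88%

F = S·e^((r_BRL − r_USD)T) ⇒ r_USD = r_BRL − ln(F/S)/T
ln(4.675/4.783) = -0.022839; /(120/360) = -0.068517
r_USD = 0.0203 + 0.068517 = 0.088817
r_USD = 8.88%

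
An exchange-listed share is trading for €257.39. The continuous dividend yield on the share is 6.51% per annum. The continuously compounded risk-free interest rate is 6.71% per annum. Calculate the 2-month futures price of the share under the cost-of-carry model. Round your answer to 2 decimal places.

F = S·e^((r − q)T) = 257.39 · e^((0.0671 − 0.0651) × 2/12)
= 257.39 · e^0.000333 = 257.39 × 1.000333
F = €257.48

€257.48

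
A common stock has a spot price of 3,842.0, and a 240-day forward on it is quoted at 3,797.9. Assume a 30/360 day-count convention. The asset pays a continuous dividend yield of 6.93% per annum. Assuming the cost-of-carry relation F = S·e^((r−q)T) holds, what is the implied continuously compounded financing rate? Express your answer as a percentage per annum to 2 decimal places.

5.20%

From F = S·e^((r−q)T): (r − q) = ln(F/S)/T
ln(3797.9/3842.0) = ln(0.988522) = -0.011544
(r − q) = -0.011544 / (240/360) = -0.017316
r = ln(F/S)/T + q = -0.017316 + 0.0693 = 0.051984
r = 5.20%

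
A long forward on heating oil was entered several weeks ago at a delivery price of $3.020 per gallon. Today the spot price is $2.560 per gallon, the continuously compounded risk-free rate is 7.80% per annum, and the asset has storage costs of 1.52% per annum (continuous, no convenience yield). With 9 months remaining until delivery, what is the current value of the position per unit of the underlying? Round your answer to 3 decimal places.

-$0.259 per gallon

Current fair forward for the remaining 9 months: F = S·e^((r + u)·T), (r + u) = 0.0780 + 0.0152 = 0.0932
F = 2.560 · e^(0.0932 × 9/12) = 2.560 × 1.072401 = 2.7453
Value of long forward = (F − K)·e^(−rT) = (2.7453 − 3.020) · e^(−0.0780·9/12)
= -0.2747 × 0.943178 = -0.259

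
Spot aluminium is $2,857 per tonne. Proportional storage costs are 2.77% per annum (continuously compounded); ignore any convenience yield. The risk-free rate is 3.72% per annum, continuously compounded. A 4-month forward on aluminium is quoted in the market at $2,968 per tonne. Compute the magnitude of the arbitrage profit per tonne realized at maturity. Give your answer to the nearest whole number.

$49 per tonne

Fair forward: F* = S·e^(carry·T), with carry = (r + u) = 0.0372 + 0.0277 = 0.0649
F* = 2857 · e^(0.0649 × 4/12) = 2857 · e^0.021633 = 2857 × 1.021869 = $2919.4797
Market $2968 > fair $2919.4797: forward overpriced → cash-and-carry (buy spot, short the forward).
At maturity, profit = |F_mkt − F*| = |2968 − 2919.4797| = $49 per tonne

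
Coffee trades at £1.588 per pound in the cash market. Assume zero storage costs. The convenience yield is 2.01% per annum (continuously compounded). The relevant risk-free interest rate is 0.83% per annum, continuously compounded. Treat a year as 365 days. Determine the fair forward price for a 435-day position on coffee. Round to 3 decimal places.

Net carry = r + u − y = 0.0083 + 0.0000 − 0.0201 = -0.0118
F = S·e^((r+u−y)T) = 1.588 · e^(-0.0118 × 435/365) = 1.588 · e^-0.014063
= 1.588 × 0.986035 = £1.566 per pound

£1.566 per pound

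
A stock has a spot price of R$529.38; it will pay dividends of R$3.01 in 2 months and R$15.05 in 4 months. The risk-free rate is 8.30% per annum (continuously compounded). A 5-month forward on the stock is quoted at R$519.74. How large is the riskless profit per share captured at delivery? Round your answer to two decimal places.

PV(dividends) I = 3.01·e^(−0.0830·2/12) + 15.05·e^(−0.0830·4/12) = 17.6080
Fair forward F* = (S − I)·e^(rT) = (529.38 − 17.6080)·e^0.034583 = 511.7720 × 1.035188 = 529.7802
Market R$519.74 < fair 529.7802: forward underpriced → reverse cash-and-carry (short the stock, invest proceeds at r, pay the dividends, go long the forward).
Profit at T = |F_mkt − F*| = |519.74 − 529.7802| = R$10.04 per share

R$10.04 per share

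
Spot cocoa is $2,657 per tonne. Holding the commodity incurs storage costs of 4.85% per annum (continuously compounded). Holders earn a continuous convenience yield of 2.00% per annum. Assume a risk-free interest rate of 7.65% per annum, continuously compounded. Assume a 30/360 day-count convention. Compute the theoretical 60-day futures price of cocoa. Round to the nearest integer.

$2,704 per tonne

Net carry = r + u − y = 0.0765 + 0.0485 − 0.0200 = 0.1050
F = S·e^((r+u−y)T) = 2657 · e^(0.1050 × 60/360) = 2657 · e^0.017500
= 2657 × 1.017654 = $2,704 per tonne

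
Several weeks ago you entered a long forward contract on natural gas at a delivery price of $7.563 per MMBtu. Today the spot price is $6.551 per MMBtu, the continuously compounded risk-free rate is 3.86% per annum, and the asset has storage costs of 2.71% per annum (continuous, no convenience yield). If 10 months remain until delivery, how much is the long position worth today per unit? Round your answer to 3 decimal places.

Current fair forward for the remaining 10 months: F = S·e^((r + u)·T), (r + u) = 0.0386 + 0.0271 = 0.0657
F = 6.551 · e^(0.0657 × 10/12) = 6.551 × 1.056277 = 6.9197
Value of long forward = (F − K)·e^(−rT) = (6.9197 − 7.563) · e^(−0.0386·10/12)
= -0.6433 × 0.968345 = -0.623

-$0.623 per MMBtu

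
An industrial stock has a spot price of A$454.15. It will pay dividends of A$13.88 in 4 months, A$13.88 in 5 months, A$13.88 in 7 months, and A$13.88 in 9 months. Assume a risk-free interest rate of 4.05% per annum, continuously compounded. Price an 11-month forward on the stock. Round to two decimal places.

PV(dividends) I = 13.88·e^(−0.0405·4/12) + 13.88·e^(−0.0405·5/12) + 13.88·e^(−0.0405·7/12) + 13.88·e^(−0.0405·9/12)
I = 13.6939 + 13.6477 + 13.5559 + 13.4647 = 54.3622
F = (S − I)·e^(rT) = (454.15 − 54.3622) · e^(0.0405·11/12)
= 399.7878 · e^0.037125 = 399.7878 × 1.037823 = A$414.91

A$414.91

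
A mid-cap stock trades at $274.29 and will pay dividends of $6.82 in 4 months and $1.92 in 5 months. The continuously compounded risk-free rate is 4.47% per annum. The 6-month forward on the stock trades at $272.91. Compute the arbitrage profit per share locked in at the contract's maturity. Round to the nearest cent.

PV(dividends) I = 6.82·e^(−0.0447·4/12) + 1.92·e^(−0.0447·5/12) = 8.6037
Fair forward F* = (S − I)·e^(rT) = (274.29 − 8.6037)·e^0.022350 = 265.6863 × 1.022602 = 271.6913
Market $272.91 > fair 271.6913: forward overpriced → cash-and-carry (borrow at r, buy the stock and collect the dividends, short the forward).
Profit at T = |F_mkt − F*| = |272.91 − 271.6913| = $1.22 per share

$1.22 per share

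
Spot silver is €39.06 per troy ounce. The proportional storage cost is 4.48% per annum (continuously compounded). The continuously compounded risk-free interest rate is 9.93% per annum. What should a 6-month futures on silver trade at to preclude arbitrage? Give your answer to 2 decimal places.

€41.98 per troy ounce

Net carry = r + u − y = 0.0993 + 0.0448 − 0.0000 = 0.1441
F = S·e^((r+u−y)T) = 39.06 · e^(0.1441 × 6/12) = 39.06 · e^0.072050
= 39.06 × 1.074709 = €41.98 per troy ounce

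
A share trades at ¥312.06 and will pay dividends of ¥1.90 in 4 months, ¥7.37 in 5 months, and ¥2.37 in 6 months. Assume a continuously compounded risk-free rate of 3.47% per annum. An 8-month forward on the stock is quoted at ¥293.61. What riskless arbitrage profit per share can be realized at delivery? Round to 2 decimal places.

PV(dividends) I = 1.90·e^(−0.0347·4/12) + 7.37·e^(−0.0347·5/12) + 2.37·e^(−0.0347·6/12) = 11.4716
Fair forward F* = (S − I)·e^(rT) = (312.06 − 11.4716)·e^0.023133 = 300.5884 × 1.023403 = 307.6231
Market ¥293.61 < fair 307.6231: forward underpriced → reverse cash-and-carry (short the stock, invest proceeds at r, pay the dividends, go long the forward).
Profit at T = |F_mkt − F*| = |293.61 − 307.6231| = ¥14.01 per share

¥14.01 per share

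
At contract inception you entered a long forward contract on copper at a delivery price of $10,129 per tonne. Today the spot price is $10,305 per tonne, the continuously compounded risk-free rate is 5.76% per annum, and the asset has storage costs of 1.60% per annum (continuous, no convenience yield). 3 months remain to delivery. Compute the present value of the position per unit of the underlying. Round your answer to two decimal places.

Current fair forward for the remaining 3 months: F = S·e^((r + u)·T), (r + u) = 0.0576 + 0.0160 = 0.0736
F = 10305 · e^(0.0736 × 3/12) = 10305 × 1.01857032 = 10496.3671
Value of long forward = (F − K)·e^(−rT) = (10496.3671 − 10129) · e^(−0.0576·3/12)
= 367.3671 × 0.98570318 = 362.11

$362.11 per tonne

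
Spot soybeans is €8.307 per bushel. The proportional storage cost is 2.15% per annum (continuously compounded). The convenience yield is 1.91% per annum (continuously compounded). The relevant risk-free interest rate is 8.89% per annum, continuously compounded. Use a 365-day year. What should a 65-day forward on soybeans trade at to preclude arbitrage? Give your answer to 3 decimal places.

€8.443 per bushel

Net carry = r + u − y = 0.0889 + 0.0215 − 0.0191 = 0.0913
F = S·e^((r+u−y)T) = 8.307 · e^(0.0913 × 65/365) = 8.307 · e^0.016259
= 8.307 × 1.016392 = €8.443 per bushel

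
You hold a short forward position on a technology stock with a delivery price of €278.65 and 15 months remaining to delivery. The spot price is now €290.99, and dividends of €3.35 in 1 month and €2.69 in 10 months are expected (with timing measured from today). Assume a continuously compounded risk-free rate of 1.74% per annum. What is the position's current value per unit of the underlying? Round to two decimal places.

-€12.34

PV(remaining dividends) I = 3.35·e^(−0.0174·1/12) + 2.69·e^(−0.0174·10/12) = 5.9964
Current forward F = (S − I)·e^(rT) = (290.99 − 5.9964)·e^(0.0174·15/12) = 284.9936 × 1.021988 = 291.2600
Value (long) = (F − K)·e^(−rT) = (291.2600 − 278.65) × 0.978485 = 12.3387
Short position value = −(long value) = -€12.34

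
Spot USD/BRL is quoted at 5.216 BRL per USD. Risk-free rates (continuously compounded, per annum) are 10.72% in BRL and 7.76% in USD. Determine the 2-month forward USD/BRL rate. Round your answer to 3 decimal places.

5.242

F = S·e^((r_BRL − r_USD)T) = 5.216 · e^((0.1072 − 0.0776) × 2/12)
= 5.216 · e^0.004933 = 5.216 × 1.004945
F = 5.242 BRL per USD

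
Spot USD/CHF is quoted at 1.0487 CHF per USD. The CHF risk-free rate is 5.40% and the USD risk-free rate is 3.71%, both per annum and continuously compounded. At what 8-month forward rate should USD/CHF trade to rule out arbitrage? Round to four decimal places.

1.0606

F = S·e^((r_CHF − r_USD)T) = 1.0487 · e^((0.0540 − 0.0371) × 8/12)
= 1.0487 · e^0.011267 = 1.0487 × 1.011331
F = 1.0606 CHF per USD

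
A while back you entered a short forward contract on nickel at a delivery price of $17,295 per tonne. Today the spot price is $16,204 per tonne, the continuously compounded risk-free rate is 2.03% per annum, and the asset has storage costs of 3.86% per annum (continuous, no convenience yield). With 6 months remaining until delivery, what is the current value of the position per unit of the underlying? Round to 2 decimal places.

Current fair forward for the remaining 6 months: F = S·e^((r + u)·T), (r + u) = 0.0203 + 0.0386 = 0.0589
F = 16204 · e^(0.0589 × 6/12) = 16204 × 1.02988794 = 16688.3042
Value of long forward = (F − K)·e^(−rT) = (16688.3042 − 17295) · e^(−0.0203·6/12)
= -606.6958 × 0.98990134 = -600.57
Short position value = −(long value) = $600.57

$600.57 per tonne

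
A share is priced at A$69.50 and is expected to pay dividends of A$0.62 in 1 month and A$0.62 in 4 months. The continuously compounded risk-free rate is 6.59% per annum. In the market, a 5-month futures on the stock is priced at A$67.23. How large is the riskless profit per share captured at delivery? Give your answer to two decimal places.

A$2.95 per share

PV(dividends) I = 0.62·e^(−0.0659·1/12) + 0.62·e^(−0.0659·4/12) = 1.2231
Fair futures F* = (S − I)·e^(rT) = (69.50 − 1.2231)·e^0.027458 = 68.2769 × 1.027838 = 70.1776
Market A$67.23 < fair 70.1776: forward underpriced → reverse cash-and-carry (short the stock, invest proceeds at r, pay the dividends, go long the forward).
Profit at T = |F_mkt − F*| = |67.23 − 70.1776| = A$2.95 per share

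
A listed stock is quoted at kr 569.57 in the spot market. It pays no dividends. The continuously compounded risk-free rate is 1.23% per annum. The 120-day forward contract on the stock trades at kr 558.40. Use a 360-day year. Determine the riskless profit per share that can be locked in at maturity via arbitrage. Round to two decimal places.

kr 13.51 per share

Fair forward: F* = S·e^(carry·T), with carry = r = 0.0123
F* = 569.57 · e^(0.0123 × 120/360) = 569.57 · e^0.004100 = 569.57 × 1.004108 = kr 571.9098
Market kr 558.40 < fair kr 571.9098: forward underpriced → reverse cash-and-carry (short spot, go long the forward).
At maturity, profit = |F_mkt − F*| = |558.40 − 571.9098| = kr 13.51 per share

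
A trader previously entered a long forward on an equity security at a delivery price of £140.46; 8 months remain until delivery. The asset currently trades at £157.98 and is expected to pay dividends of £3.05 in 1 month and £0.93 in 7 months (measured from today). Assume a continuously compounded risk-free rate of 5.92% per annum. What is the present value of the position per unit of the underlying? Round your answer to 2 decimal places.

PV(remaining dividends) I = 3.05·e^(−0.0592·1/12) + 0.93·e^(−0.0592·7/12) = 3.9334
Current forward F = (S − I)·e^(rT) = (157.98 − 3.9334)·e^(0.0592·8/12) = 154.0466 × 1.040256 = 160.2479
Value (long) = (F − K)·e^(−rT) = (160.2479 − 140.46) × 0.961302 = 19.0221
Value = £19.02

£19.02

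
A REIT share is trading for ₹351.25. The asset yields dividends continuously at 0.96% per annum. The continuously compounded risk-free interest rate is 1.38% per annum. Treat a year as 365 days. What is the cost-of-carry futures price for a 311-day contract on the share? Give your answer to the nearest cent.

F = S·e^((r − q)T) = 351.25 · e^((0.0138 − 0.0096) × 311/365)
= 351.25 · e^0.003579 = 351.25 × 1.003585
F = ₹352.51

₹352.51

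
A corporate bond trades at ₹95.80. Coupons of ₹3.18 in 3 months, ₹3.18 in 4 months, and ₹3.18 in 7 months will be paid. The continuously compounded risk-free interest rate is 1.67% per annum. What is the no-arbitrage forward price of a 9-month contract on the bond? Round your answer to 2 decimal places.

PV(coupons) I = 3.18·e^(−0.0167·3/12) + 3.18·e^(−0.0167·4/12) + 3.18·e^(−0.0167·7/12)
I = 3.1668 + 3.1623 + 3.1492 = 9.4783
F = (S − I)·e^(rT) = (95.80 − 9.4783) · e^(0.0167·9/12)
= 86.3217 · e^0.012525 = 86.3217 × 1.012604 = ₹87.41

₹87.41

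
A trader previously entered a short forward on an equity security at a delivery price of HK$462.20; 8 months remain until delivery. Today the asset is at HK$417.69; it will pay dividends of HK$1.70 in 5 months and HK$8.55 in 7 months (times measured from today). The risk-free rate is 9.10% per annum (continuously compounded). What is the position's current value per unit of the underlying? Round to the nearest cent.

PV(remaining dividends) I = 1.70·e^(−0.0910·5/12) + 8.55·e^(−0.0910·7/12) = 9.7447
Current forward F = (S − I)·e^(rT) = (417.69 − 9.7447)·e^(0.0910·8/12) = 407.9453 × 1.062545 = 433.4602
Value (long) = (F − K)·e^(−rT) = (433.4602 − 462.20) × 0.941137 = -27.0481
Short position value = −(long value) = HK$27.05

HK$27.05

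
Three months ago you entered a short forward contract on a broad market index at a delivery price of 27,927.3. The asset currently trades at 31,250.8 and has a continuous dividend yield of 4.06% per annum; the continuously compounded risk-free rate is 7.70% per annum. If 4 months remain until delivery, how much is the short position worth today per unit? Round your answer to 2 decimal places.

-3611.10

Current fair forward for the remaining 4 months: F = S·e^((r − q)·T), (r − q) = 0.0770 − 0.0406 = 0.0364
F = 31250.8 · e^(0.0364 × 4/12) = 31250.8 × 1.01220724 = 31632.2860
Value of long forward = (F − K)·e^(−rT) = (31632.2860 − 27927.3) · e^(−0.0770·4/12)
= 3704.9860 × 0.97465992 = 3611.10
Short position value = −(long value) = -3611.10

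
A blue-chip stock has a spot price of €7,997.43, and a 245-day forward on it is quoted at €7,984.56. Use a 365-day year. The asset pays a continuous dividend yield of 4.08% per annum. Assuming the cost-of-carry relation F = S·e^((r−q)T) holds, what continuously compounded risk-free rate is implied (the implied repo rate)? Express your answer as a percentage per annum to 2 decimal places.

3.84%

From F = S·e^((r−q)T): (r − q) = ln(F/S)/T
ln(7984.56/7997.43) = ln(0.998391) = -0.001610
(r − q) = -0.001610 / (245/365) = -0.002399
r = ln(F/S)/T + q = -0.002399 + 0.0408 = 0.038401
r = 3.84%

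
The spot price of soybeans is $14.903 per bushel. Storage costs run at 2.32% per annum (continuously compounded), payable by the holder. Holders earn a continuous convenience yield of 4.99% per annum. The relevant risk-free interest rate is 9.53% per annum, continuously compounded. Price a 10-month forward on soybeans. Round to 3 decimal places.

$15.780 per bushel

Net carry = r + u − y = 0.0953 + 0.0232 − 0.0499 = 0.0686
F = S·e^((r+u−y)T) = 14.903 · e^(0.0686 × 10/12) = 14.903 · e^0.057167
= 14.903 × 1.058833 = $15.780 per bushel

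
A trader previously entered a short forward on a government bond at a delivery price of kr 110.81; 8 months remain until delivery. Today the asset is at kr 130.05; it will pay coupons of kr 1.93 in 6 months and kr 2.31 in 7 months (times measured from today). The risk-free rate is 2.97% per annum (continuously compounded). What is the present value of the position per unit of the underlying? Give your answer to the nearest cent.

-kr 17.24

PV(remaining coupons) I = 1.93·e^(−0.0297·6/12) + 2.31·e^(−0.0297·7/12) = 4.1719
Current forward F = (S − I)·e^(rT) = (130.05 − 4.1719)·e^(0.0297·8/12) = 125.8781 × 1.019997 = 128.3953
Value (long) = (F − K)·e^(−rT) = (128.3953 − 110.81) × 0.980395 = 17.2405
Short position value = −(long value) = -kr 17.24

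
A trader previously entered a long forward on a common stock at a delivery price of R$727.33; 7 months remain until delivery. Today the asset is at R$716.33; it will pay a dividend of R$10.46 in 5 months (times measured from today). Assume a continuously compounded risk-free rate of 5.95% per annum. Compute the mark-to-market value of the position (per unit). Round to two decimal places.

R$3.61

PV(remaining dividends) I = 10.46·e^(−0.0595·5/12) = 10.2039
Current forward F = (S − I)·e^(rT) = (716.33 − 10.2039)·e^(0.0595·7/12) = 706.1261 × 1.035318 = 731.0651
Value (long) = (F − K)·e^(−rT) = (731.0651 − 727.33) × 0.965887 = 3.6077
Value = R$3.61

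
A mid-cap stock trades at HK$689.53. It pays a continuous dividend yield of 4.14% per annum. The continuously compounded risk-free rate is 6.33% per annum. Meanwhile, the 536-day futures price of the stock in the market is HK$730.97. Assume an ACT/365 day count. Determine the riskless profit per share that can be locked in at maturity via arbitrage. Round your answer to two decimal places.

HK$18.90 per share

Fair futures: F* = S·e^(carry·T), with carry = (r − q) = 0.0633 − 0.0414 = 0.0219
F* = 689.53 · e^(0.0219 × 536/365) = 689.53 · e^0.032160 = 689.53 × 1.032683 = HK$712.0659
Market HK$730.97 > fair HK$712.0659: forward overpriced → cash-and-carry (buy spot, short the forward).
At maturity, profit = |F_mkt − F*| = |730.97 − 712.0659| = HK$18.90 per share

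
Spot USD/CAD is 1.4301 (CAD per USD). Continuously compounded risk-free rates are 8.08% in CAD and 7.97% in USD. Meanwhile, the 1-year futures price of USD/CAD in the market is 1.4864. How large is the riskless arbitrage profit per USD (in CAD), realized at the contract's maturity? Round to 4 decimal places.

Fair futures: F* = S·e^(carry·T), with carry = (r_CAD − r_USD) = 0.0808 − 0.0797 = 0.0011
F* = 1.4301 · e^(0.0011 × 1) = 1.4301 · e^0.001100 = 1.4301 × 1.001101 = 1.4317
Market 1.4864 > fair 1.4317: forward overpriced → cash-and-carry (buy spot, short the forward).
At maturity, profit = |F_mkt − F*| = |1.4864 − 1.4317| = 0.0547 per USD (in CAD)

0.0547 per USD (in CAD)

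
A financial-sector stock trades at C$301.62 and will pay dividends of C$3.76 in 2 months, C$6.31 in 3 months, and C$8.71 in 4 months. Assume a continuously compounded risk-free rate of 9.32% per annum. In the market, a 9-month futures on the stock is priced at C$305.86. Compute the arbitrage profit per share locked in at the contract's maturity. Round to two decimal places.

C$2.04 per share

PV(dividends) I = 3.76·e^(−0.0932·2/12) + 6.31·e^(−0.0932·3/12) + 8.71·e^(−0.0932·4/12) = 18.3103
Fair futures F* = (S − I)·e^(rT) = (301.62 − 18.3103)·e^0.069900 = 283.3097 × 1.072401 = 303.8216
Market C$305.86 > fair 303.8216: forward overpriced → cash-and-carry (borrow at r, buy the stock and collect the dividends, short the forward).
Profit at T = |F_mkt − F*| = |305.86 − 303.8216| = C$2.04 per share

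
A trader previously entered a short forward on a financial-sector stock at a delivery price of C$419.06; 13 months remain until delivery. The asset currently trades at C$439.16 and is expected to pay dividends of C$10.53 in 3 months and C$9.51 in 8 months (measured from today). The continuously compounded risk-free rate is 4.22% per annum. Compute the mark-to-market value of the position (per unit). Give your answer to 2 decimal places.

PV(remaining dividends) I = 10.53·e^(−0.0422·3/12) + 9.51·e^(−0.0422·8/12) = 19.6657
Current forward F = (S − I)·e^(rT) = (439.16 − 19.6657)·e^(0.0422·13/12) = 419.4943 × 1.046778 = 439.1174
Value (long) = (F − K)·e^(−rT) = (439.1174 − 419.06) × 0.955313 = 19.1611
Short position value = −(long value) = -C$19.16

-C$19.16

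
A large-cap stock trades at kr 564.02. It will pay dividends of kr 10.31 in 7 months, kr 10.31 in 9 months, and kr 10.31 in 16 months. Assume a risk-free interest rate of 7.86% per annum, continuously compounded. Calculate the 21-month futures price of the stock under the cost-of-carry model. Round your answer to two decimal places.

kr 614.08

PV(dividends) I = 10.31·e^(−0.0786·7/12) + 10.31·e^(−0.0786·9/12) + 10.31·e^(−0.0786·16/12)
I = 9.8480 + 9.7198 + 9.2842 = 28.8520
F = (S − I)·e^(rT) = (564.02 − 28.8520) · e^(0.0786·21/12)
= 535.1680 · e^0.137550 = 535.1680 × 1.147459 = kr 614.08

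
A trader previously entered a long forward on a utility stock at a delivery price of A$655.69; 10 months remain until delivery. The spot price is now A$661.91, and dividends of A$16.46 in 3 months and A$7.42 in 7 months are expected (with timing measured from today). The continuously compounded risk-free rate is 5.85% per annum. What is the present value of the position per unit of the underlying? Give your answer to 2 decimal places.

PV(remaining dividends) I = 16.46·e^(−0.0585·3/12) + 7.42·e^(−0.0585·7/12) = 23.3921
Current forward F = (S − I)·e^(rT) = (661.91 − 23.3921)·e^(0.0585·10/12) = 638.5179 × 1.049958 = 670.4170
Value (long) = (F − K)·e^(−rT) = (670.4170 − 655.69) × 0.952419 = 14.0263
Value = A$14.03

A$14.03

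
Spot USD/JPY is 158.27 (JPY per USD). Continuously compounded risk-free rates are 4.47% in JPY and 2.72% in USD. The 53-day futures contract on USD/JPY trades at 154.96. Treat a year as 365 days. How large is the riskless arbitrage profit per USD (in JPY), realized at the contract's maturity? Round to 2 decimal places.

Fair futures: F* = S·e^(carry·T), with carry = (r_JPY − r_USD) = 0.0447 − 0.0272 = 0.0175
F* = 158.27 · e^(0.0175 × 53/365) = 158.27 · e^0.002541 = 158.27 × 1.002544 = 158.6726
Market 154.96 < fair 158.6726: forward underpriced → reverse cash-and-carry (short spot, go long the forward).
At maturity, profit = |F_mkt − F*| = |154.96 − 158.6726| = 3.71 per USD (in JPY)

3.71 per USD (in JPY)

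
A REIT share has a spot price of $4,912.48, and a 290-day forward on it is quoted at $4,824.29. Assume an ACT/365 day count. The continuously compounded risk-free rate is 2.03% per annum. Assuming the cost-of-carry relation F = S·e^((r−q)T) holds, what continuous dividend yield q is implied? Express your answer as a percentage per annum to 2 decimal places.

4.31%

From F = S·e^((r−q)T): (r − q) = ln(F/S)/T
ln(4824.29/4912.48) = ln(0.982048) = -0.018115
(r − q) = -0.018115 / (290/365) = -0.022800
q = r − ln(F/S)/T = 0.0203 + 0.022800 = 0.043100
q = 4.31%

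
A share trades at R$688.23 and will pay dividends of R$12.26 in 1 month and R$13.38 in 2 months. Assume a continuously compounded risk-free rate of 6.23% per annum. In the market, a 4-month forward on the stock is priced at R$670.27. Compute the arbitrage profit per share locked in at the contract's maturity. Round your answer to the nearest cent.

PV(dividends) I = 12.26·e^(−0.0623·1/12) + 13.38·e^(−0.0623·2/12) = 25.4383
Fair forward F* = (S − I)·e^(rT) = (688.23 − 25.4383)·e^0.020767 = 662.7917 × 1.020984 = 676.6997
Market R$670.27 < fair 676.6997: forward underpriced → reverse cash-and-carry (short the stock, invest proceeds at r, pay the dividends, go long the forward).
Profit at T = |F_mkt − F*| = |670.27 − 676.6997| = R$6.43 per share

R$6.43 per share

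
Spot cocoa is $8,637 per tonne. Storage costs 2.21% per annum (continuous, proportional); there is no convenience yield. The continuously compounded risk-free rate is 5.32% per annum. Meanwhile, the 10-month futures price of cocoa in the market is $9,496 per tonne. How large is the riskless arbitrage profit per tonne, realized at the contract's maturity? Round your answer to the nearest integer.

$300 per tonne

Fair futures: F* = S·e^(carry·T), with carry = (r + u) = 0.0532 + 0.0221 = 0.0753
F* = 8637 · e^(0.0753 × 10/12) = 8637 · e^0.062750 = 8637 × 1.064761 = $9196.3408
Market $9496 > fair $9196.3408: forward overpriced → cash-and-carry (buy spot, short the forward).
At maturity, profit = |F_mkt − F*| = |9496 − 9196.3408| = $300 per tonne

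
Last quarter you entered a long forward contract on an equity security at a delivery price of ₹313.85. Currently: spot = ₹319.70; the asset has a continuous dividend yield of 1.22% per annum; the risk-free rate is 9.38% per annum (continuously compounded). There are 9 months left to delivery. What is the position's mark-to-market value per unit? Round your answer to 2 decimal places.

₹24.26

Current fair forward for the remaining 9 months: F = S·e^((r − q)·T), (r − q) = 0.0938 − 0.0122 = 0.0816
F = 319.70 · e^(0.0816 × 9/12) = 319.70 × 1.063112 = 339.8769
Value of long forward = (F − K)·e^(−rT) = (339.8769 − 313.85) · e^(−0.0938·9/12)
= 26.0269 × 0.932068 = 24.26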